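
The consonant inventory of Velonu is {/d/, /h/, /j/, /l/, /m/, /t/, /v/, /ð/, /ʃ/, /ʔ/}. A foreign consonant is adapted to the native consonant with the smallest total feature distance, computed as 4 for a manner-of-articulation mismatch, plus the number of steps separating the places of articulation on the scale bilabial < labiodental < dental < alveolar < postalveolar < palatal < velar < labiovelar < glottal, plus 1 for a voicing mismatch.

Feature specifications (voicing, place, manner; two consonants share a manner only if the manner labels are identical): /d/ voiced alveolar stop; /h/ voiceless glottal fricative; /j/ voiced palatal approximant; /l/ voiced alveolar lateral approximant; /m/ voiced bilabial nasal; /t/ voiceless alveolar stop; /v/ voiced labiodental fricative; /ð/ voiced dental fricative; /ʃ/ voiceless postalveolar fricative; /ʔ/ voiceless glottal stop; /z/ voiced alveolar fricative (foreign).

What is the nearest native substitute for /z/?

/ð/ is closest: same manner (fricative), place distance 1 (alveolar→dental), same voicing; total 1. Next closest is /v/ at distance 2.

ð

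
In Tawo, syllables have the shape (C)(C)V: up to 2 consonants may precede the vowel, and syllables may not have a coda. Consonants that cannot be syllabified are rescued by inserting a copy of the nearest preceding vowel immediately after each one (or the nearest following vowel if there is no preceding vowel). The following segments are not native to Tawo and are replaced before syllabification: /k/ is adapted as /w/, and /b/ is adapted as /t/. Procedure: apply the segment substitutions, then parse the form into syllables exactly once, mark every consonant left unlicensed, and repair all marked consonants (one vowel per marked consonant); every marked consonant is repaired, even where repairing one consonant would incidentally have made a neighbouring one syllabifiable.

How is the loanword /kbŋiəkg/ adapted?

witŋiəwəgə

Substitution: /k/ → /w/, /b/ → /t/, giving /wtŋiəwg/.
Syllabifying with onset maximization leaves /w/, /w/, /g/ stranded (no codas are permitted; onsets may contain at most 2 consonants).
Each unlicensed consonant becomes the onset of a new syllable: /w/ → /wi/, /w/ → /wə/, /g/ → /gə/.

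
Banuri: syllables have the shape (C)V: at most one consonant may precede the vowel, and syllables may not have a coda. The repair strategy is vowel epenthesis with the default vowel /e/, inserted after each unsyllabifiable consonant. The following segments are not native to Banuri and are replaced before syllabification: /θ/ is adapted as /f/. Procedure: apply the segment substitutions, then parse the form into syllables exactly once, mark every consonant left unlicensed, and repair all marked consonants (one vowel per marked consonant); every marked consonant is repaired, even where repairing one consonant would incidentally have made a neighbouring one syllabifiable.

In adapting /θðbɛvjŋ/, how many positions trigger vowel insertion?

5

After substitution the input is /fðbɛvjŋ/.
The unsyllabifiable consonants are /f/, /ð/, /v/, /j/, /ŋ/; each receives one epenthetic vowel.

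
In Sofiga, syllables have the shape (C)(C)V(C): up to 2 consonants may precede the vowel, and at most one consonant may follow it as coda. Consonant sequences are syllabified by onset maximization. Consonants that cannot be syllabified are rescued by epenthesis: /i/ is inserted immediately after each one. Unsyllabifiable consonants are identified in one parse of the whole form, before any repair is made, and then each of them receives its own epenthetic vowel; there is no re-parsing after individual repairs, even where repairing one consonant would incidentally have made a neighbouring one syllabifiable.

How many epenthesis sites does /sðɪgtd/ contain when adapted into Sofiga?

The unsyllabifiable consonants are /t/, /d/; each receives one epenthetic vowel.

2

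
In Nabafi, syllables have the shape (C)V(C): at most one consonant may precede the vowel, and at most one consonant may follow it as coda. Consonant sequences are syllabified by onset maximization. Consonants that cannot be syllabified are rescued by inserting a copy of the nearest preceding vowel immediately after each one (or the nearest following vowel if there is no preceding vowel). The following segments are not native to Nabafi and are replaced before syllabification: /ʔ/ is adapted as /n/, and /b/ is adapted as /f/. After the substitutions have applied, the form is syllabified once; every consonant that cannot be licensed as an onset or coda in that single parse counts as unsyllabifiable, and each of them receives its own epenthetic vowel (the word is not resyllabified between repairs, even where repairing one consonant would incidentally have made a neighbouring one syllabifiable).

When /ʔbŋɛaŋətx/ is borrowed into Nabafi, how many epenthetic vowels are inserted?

After substitution the input is /nfŋɛaŋətx/.
The unsyllabifiable consonants are /n/, /f/, /x/; each receives one epenthetic vowel.

3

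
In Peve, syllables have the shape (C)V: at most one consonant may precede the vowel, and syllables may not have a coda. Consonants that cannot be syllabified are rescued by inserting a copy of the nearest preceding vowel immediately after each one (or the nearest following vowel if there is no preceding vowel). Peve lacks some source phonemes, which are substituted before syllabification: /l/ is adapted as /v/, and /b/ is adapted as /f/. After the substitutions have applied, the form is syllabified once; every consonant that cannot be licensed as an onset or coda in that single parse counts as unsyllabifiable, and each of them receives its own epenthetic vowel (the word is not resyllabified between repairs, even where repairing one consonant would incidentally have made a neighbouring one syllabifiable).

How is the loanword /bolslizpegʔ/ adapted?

fovosovizipegeʔe

Substitution: /b/ → /f/, /l/ → /v/, giving /fovsvizpegʔ/.
Syllabifying with onset maximization leaves /v/, /s/, /z/, /g/, /ʔ/ stranded (no codas are permitted; onsets are limited to one consonant).
Inserting the epenthetic vowel yields /v/ → /vo/, /s/ → /so/, /z/ → /zi/, /g/ → /ge/, /ʔ/ → /ʔe/.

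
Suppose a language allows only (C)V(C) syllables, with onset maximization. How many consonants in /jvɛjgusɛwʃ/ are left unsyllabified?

Syllabifying with onset maximization leaves /j/, /ʃ/ stranded (at most one coda consonant is licensed; onsets are limited to one consonant).

2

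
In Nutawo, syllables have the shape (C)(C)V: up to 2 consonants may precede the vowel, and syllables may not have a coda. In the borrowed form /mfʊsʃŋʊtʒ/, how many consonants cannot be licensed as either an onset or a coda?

Syllabifying with onset maximization leaves /s/, /t/, /ʒ/ stranded (no codas are permitted; onsets may contain at most 2 consonants).

3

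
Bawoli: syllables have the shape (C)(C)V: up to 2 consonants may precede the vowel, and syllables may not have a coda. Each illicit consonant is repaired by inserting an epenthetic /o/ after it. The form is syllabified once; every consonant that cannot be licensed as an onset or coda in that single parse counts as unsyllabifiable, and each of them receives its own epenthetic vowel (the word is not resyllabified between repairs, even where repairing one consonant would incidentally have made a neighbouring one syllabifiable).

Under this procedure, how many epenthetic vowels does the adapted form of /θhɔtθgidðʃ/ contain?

4

The unsyllabifiable consonants are /t/, /d/, /ð/, /ʃ/; each receives one epenthetic vowel.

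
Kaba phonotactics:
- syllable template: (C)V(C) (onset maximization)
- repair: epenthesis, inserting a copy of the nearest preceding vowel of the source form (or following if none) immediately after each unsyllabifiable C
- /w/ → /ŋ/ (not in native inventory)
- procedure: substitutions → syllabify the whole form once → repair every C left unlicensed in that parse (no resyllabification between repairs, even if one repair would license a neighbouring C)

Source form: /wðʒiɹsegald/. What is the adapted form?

Substitution: /w/ → /ŋ/, giving /ŋðʒiɹsegald/.
The consonants /ŋ/, /ð/, /d/ cannot be parsed into a legal (C)V(C) syllable (at most one coda consonant is licensed; onsets are limited to one consonant).
Epenthesis after each stranded consonant: /ŋ/ → /ŋi/, /ð/ → /ði/, /d/ → /da/.

ŋiðiʒiɹsegalda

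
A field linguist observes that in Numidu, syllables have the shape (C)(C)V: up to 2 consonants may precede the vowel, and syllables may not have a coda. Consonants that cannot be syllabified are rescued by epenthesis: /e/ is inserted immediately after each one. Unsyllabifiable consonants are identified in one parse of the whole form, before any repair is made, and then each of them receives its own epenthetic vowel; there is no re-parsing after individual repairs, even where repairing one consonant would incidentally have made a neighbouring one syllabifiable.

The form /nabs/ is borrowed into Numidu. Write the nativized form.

Under (C)(C)V, the unsyllabifiable consonants are /b/, /s/ (no codas are permitted; onsets may contain at most 2 consonants).
Each unlicensed consonant becomes the onset of a new syllable: /b/ → /be/, /s/ → /se/.

nabese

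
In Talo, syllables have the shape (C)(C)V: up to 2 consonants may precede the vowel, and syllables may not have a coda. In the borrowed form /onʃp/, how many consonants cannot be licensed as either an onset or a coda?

3

Under (C)(C)V, the unsyllabifiable consonants are /n/, /ʃ/, /p/ (no codas are permitted; onsets may contain at most 2 consonants).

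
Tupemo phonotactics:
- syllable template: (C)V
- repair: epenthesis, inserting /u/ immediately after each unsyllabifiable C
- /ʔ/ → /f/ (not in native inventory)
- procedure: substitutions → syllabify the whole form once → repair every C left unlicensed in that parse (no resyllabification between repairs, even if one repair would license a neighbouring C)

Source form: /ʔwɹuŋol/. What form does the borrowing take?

fuwuɹuŋolu

Substitution: /ʔ/ → /f/, giving /fwɹuŋol/.
The consonants /f/, /w/, /l/ cannot be parsed into a legal (C)V syllable (no codas are permitted; onsets are limited to one consonant).
Epenthesis after each stranded consonant: /f/ → /fu/, /w/ → /wu/, /l/ → /lu/.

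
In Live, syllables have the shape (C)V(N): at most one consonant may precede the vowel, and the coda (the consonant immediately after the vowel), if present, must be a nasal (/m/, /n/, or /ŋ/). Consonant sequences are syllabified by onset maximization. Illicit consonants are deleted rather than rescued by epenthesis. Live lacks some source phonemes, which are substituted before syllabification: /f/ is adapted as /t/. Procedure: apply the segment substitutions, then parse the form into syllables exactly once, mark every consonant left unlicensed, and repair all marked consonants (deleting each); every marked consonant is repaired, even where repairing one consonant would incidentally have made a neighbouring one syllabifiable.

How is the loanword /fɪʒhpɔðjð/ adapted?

tɪpɔ

Substitution: /f/ → /t/, giving /tɪʒhpɔðjð/.
Syllabifying with onset maximization leaves /ʒ/, /h/, /ð/, /j/, /ð/ stranded (only a nasal (/m/, /n/, or /ŋ/) is licensed in coda position; onsets are limited to one consonant).
Deleting the stranded consonants removes /ʒ/, /h/, /ð/, /j/, /ð/.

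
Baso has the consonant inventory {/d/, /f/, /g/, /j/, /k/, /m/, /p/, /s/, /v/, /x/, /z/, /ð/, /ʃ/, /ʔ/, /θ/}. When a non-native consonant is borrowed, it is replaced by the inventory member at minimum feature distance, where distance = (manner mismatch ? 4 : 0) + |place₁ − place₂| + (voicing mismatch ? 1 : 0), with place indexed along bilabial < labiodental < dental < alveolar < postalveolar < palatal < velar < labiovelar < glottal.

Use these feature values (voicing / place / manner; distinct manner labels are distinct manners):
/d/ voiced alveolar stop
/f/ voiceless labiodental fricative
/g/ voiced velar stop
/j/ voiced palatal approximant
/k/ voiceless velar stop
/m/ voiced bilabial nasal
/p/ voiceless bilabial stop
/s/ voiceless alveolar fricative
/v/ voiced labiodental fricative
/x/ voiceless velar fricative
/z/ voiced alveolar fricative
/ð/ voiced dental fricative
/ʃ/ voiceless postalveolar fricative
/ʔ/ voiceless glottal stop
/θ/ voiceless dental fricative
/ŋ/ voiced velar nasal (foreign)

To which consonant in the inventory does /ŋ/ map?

/g/ is closest: manner differs (nasal→stop, +4), place distance 0 (velar→velar), same voicing; total 4. Next closest is /j/ at distance 5.

g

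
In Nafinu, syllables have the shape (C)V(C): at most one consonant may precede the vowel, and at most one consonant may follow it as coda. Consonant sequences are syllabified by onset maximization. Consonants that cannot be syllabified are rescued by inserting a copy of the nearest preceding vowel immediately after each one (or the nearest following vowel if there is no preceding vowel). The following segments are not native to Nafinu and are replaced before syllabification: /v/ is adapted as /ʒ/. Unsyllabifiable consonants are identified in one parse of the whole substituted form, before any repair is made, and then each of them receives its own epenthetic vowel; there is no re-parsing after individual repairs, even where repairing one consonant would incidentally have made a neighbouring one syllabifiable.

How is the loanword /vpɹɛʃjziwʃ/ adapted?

Substitution: /v/ → /ʒ/, giving /ʒpɹɛʃjziwʃ/.
The consonants /ʒ/, /p/, /j/, /ʃ/ cannot be parsed into a legal (C)V(C) syllable (at most one coda consonant is licensed; onsets are limited to one consonant).
Inserting the epenthetic vowel yields /ʒ/ → /ʒɛ/, /p/ → /pɛ/, /j/ → /jɛ/, /ʃ/ → /ʃi/.

ʒɛpɛɹɛʃjɛziwʃi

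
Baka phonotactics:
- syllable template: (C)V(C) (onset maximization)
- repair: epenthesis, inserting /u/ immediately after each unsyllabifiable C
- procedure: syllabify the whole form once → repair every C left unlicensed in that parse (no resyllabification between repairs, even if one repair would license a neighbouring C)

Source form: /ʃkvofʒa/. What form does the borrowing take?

Under (C)V(C), the unsyllabifiable consonants are /ʃ/, /k/ (at most one coda consonant is licensed; onsets are limited to one consonant).
Epenthesis after each stranded consonant: /ʃ/ → /ʃu/, /k/ → /ku/.

ʃukuvofʒa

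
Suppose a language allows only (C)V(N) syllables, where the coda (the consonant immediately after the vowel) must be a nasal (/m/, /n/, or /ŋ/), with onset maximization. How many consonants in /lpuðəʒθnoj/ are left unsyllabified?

4

Syllabifying with onset maximization leaves /l/, /ʒ/, /θ/, /j/ stranded (only a nasal (/m/, /n/, or /ŋ/) is licensed in coda position; onsets are limited to one consonant).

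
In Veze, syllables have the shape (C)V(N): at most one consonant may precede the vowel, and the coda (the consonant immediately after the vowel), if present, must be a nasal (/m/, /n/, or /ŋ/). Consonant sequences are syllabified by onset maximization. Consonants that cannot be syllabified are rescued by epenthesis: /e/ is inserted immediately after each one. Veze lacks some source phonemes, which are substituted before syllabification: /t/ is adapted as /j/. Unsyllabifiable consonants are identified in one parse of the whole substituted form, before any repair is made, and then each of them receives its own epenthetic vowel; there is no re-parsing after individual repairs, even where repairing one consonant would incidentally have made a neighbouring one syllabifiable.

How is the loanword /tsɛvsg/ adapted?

Substitution: /t/ → /j/, giving /jsɛvsg/.
Syllabifying with onset maximization leaves /j/, /v/, /s/, /g/ stranded (only a nasal (/m/, /n/, or /ŋ/) is licensed in coda position; onsets are limited to one consonant).
Inserting the epenthetic vowel yields /j/ → /je/, /v/ → /ve/, /s/ → /se/, /g/ → /ge/.

jesɛvesege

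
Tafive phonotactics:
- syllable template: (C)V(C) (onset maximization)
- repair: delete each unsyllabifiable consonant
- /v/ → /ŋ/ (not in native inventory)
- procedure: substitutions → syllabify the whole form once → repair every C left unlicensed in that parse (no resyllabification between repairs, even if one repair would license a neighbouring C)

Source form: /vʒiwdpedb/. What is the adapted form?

ʒiwped

Substitution: /v/ → /ŋ/, giving /ŋʒiwdpedb/.
The consonants /ŋ/, /d/, /b/ cannot be parsed into a legal (C)V(C) syllable (at most one coda consonant is licensed; onsets are limited to one consonant).
Deleting the stranded consonants removes /ŋ/, /d/, /b/.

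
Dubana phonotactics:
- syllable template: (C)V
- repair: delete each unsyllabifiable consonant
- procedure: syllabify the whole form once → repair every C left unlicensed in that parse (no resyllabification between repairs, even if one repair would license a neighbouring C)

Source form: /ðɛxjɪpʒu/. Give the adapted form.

Under (C)V, the unsyllabifiable consonants are /x/, /p/ (no codas are permitted; onsets are limited to one consonant).
Deleting the stranded consonants removes /x/, /p/.

ðɛjɪʒu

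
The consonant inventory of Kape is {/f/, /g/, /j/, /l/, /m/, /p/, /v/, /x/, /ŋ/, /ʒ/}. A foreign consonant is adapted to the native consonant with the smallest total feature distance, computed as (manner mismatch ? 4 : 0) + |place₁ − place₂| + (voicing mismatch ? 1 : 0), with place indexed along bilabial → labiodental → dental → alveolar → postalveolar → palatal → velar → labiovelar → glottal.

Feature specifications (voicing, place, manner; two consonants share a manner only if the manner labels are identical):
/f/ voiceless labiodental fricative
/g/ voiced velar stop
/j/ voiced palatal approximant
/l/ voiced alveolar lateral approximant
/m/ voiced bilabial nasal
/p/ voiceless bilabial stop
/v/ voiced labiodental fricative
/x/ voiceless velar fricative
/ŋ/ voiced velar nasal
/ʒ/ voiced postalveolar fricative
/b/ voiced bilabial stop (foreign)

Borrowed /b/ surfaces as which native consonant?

p

/p/ is closest: same manner (stop), place distance 0 (bilabial→bilabial), voicing differs (+1); total 1. Next closest is /m/ at distance 4.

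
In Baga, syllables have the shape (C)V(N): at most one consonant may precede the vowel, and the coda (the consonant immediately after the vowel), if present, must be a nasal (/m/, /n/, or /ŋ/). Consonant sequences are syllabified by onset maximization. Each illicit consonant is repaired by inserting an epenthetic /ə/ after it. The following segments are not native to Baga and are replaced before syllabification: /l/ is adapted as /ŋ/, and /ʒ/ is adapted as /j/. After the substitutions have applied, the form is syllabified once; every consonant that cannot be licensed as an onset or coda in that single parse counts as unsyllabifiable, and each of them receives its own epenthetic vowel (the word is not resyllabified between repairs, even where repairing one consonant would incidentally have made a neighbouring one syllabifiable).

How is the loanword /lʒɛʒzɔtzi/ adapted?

Substitution: /l/ → /ŋ/, /ʒ/ → /j/, giving /ŋjɛjzɔtzi/.
Syllabifying with onset maximization leaves /ŋ/, /j/, /t/ stranded (only a nasal (/m/, /n/, or /ŋ/) is licensed in coda position; onsets are limited to one consonant).
Epenthesis after each stranded consonant: /ŋ/ → /ŋə/, /j/ → /jə/, /t/ → /tə/.

ŋəjɛjəzɔtəzi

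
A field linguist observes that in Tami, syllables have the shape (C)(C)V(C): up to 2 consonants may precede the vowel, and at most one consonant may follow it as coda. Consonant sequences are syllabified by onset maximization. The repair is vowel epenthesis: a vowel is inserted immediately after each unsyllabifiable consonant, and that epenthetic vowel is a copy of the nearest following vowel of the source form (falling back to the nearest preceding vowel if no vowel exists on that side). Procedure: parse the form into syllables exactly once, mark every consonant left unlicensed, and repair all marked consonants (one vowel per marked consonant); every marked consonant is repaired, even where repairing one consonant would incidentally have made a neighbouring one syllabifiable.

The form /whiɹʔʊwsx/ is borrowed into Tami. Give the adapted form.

whiɹʔʊwsʊxʊ

Syllabifying with onset maximization leaves /s/, /x/ stranded (at most one coda consonant is licensed; onsets may contain at most 2 consonants).
Epenthesis after each stranded consonant: /s/ → /sʊ/, /x/ → /xʊ/.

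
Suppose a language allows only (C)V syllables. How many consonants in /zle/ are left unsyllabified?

1

Syllabifying with onset maximization leaves /z/ stranded (no codas are permitted; onsets are limited to one consonant).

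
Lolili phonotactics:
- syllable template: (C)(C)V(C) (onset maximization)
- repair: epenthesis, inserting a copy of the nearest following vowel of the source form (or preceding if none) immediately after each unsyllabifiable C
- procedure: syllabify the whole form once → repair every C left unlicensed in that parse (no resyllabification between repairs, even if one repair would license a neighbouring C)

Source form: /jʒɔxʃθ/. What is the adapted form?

jʒɔxʃɔθɔ

The consonants /ʃ/, /θ/ cannot be parsed into a legal (C)(C)V(C) syllable (at most one coda consonant is licensed; onsets may contain at most 2 consonants).
Epenthesis after each stranded consonant: /ʃ/ → /ʃɔ/, /θ/ → /θɔ/.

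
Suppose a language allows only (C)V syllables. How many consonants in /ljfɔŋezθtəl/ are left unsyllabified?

5

The consonants /l/, /j/, /z/, /θ/, /l/ cannot be parsed into a legal (C)V syllable (no codas are permitted; onsets are limited to one consonant).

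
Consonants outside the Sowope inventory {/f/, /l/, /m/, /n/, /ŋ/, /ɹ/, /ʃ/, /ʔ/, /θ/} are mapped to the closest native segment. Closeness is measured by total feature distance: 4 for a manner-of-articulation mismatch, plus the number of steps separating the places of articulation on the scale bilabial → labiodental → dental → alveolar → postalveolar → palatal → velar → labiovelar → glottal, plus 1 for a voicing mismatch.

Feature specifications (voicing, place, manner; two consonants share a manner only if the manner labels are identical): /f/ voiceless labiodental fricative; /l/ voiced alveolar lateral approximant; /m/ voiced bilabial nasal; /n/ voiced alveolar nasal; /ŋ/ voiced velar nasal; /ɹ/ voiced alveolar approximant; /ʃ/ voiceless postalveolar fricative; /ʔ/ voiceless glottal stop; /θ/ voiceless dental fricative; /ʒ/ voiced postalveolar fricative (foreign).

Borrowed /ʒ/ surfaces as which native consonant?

ʃ

/ʃ/ is closest: same manner (fricative), place distance 0 (postalveolar→postalveolar), voicing differs (+1); total 1. Next closest is /θ/ at distance 3.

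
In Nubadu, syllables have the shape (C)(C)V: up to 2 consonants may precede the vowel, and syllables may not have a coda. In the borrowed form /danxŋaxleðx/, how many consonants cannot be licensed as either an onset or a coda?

Under (C)(C)V, the unsyllabifiable consonants are /n/, /ð/, /x/ (no codas are permitted; onsets may contain at most 2 consonants).

3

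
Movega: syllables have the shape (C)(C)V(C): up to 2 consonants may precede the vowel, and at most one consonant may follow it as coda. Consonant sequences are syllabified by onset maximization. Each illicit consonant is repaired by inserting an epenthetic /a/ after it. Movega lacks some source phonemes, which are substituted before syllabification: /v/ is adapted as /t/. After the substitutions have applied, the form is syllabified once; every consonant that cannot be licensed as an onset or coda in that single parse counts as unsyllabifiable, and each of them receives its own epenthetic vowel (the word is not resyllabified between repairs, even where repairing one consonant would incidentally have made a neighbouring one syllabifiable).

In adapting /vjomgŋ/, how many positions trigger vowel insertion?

2

After substitution the input is /tjomgŋ/.
The unsyllabifiable consonants are /g/, /ŋ/; each receives one epenthetic vowel.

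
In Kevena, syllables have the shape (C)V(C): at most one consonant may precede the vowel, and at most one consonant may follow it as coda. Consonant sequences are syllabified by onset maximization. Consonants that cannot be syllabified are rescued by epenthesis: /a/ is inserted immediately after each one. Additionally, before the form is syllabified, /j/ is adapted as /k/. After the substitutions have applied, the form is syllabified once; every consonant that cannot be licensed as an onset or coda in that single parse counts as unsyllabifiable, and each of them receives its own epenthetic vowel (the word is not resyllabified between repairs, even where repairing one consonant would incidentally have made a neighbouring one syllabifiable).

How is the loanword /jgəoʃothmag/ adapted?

Substitution: /j/ → /k/, giving /kgəoʃothmag/.
Syllabifying with onset maximization leaves /k/, /h/ stranded (at most one coda consonant is licensed; onsets are limited to one consonant).
Each unlicensed consonant becomes the onset of a new syllable: /k/ → /ka/, /h/ → /ha/.

kagəoʃothamag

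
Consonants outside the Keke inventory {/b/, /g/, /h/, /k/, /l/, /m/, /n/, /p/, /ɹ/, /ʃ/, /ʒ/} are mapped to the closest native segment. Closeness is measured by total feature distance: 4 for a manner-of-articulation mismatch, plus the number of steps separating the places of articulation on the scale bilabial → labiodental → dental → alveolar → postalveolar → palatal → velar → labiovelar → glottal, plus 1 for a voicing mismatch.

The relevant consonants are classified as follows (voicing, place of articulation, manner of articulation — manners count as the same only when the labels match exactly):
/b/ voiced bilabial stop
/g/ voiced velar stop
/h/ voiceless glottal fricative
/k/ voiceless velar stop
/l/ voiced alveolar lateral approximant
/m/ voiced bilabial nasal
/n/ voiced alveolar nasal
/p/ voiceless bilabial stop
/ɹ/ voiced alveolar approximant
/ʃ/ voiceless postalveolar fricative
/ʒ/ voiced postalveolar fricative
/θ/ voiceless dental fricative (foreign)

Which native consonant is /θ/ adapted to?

/ʃ/ is closest: same manner (fricative), place distance 2 (dental→postalveolar), same voicing; total 2. Next closest is /ʒ/ at distance 3.

ʃ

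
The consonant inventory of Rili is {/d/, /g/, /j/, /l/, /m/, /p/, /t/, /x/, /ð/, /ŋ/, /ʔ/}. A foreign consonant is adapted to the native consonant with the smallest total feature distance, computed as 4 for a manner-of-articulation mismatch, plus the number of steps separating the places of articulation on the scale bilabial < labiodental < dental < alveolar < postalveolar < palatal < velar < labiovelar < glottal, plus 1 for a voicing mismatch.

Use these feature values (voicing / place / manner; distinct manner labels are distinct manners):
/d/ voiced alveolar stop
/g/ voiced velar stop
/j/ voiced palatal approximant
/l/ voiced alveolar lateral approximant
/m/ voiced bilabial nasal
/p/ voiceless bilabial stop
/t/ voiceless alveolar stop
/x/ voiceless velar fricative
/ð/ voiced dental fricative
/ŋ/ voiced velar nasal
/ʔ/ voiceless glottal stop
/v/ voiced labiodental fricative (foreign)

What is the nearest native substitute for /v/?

ð

/ð/ is closest: same manner (fricative), place distance 1 (labiodental→dental), same voicing; total 1. Next closest is /m/ at distance 5.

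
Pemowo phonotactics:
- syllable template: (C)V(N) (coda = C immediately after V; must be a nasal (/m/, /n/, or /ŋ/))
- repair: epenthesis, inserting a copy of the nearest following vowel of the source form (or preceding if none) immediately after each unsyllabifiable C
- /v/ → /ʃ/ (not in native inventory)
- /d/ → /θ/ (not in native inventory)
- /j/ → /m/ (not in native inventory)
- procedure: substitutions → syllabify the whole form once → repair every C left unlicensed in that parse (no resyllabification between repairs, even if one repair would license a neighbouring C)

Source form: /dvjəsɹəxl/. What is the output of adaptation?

Substitution: /d/ → /θ/, /v/ → /ʃ/, /j/ → /m/, giving /θʃməsɹəxl/.
Syllabifying with onset maximization leaves /θ/, /ʃ/, /s/, /x/, /l/ stranded (only a nasal (/m/, /n/, or /ŋ/) is licensed in coda position; onsets are limited to one consonant).
Epenthesis after each stranded consonant: /θ/ → /θə/, /ʃ/ → /ʃə/, /s/ → /sə/, /x/ → /xə/, /l/ → /lə/.

θəʃəməsəɹəxələ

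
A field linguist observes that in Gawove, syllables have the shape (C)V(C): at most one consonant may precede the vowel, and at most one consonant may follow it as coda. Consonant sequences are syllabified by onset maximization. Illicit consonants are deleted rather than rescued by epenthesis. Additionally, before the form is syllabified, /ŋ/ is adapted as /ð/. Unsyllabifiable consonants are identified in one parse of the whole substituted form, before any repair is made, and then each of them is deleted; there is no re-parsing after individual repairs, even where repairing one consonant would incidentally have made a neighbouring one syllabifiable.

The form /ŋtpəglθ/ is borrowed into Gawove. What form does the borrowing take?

pəg

Substitution: /ŋ/ → /ð/, giving /ðtpəglθ/.
The consonants /ð/, /t/, /l/, /θ/ cannot be parsed into a legal (C)V(C) syllable (at most one coda consonant is licensed; onsets are limited to one consonant).
Each unlicensed consonant is deleted: /ð/, /t/, /l/, /θ/.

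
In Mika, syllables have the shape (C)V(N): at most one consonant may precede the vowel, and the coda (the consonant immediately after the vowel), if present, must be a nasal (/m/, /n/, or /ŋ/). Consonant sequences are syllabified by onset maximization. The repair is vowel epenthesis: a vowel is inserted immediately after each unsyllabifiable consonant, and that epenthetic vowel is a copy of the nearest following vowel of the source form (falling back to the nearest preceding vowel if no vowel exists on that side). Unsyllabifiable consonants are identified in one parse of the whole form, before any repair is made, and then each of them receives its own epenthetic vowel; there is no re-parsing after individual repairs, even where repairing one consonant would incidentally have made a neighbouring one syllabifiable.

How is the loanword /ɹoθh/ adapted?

The consonants /θ/, /h/ cannot be parsed into a legal (C)V(N) syllable (only a nasal (/m/, /n/, or /ŋ/) is licensed in coda position; onsets are limited to one consonant).
Epenthesis after each stranded consonant: /θ/ → /θo/, /h/ → /ho/.

ɹoθoho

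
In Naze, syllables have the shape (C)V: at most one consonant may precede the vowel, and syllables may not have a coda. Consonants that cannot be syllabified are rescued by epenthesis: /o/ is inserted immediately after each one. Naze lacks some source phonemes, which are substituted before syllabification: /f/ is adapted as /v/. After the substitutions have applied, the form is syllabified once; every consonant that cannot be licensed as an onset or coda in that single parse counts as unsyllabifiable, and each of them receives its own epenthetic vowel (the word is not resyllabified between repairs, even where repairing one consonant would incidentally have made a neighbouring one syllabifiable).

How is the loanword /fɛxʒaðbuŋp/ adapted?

Substitution: /f/ → /v/, giving /vɛxʒaðbuŋp/.
The consonants /x/, /ð/, /ŋ/, /p/ cannot be parsed into a legal (C)V syllable (no codas are permitted; onsets are limited to one consonant).
Epenthesis after each stranded consonant: /x/ → /xo/, /ð/ → /ðo/, /ŋ/ → /ŋo/, /p/ → /po/.

vɛxoʒaðobuŋopo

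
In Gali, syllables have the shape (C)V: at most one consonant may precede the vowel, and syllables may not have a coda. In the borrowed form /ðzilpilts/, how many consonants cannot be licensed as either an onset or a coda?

Syllabifying with onset maximization leaves /ð/, /l/, /l/, /t/, /s/ stranded (no codas are permitted; onsets are limited to one consonant).

5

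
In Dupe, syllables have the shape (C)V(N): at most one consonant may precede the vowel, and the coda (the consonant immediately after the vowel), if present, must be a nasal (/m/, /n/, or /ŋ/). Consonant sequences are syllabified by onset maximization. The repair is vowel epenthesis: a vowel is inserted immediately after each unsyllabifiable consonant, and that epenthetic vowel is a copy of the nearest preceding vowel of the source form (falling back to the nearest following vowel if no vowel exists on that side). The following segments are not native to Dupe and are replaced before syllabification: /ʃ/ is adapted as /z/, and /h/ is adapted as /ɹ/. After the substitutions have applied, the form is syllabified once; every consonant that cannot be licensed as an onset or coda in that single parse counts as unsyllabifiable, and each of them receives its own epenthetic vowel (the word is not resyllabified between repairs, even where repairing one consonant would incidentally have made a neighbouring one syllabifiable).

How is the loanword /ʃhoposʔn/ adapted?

Substitution: /ʃ/ → /z/, /h/ → /ɹ/, giving /zɹoposʔn/.
Under (C)V(N), the unsyllabifiable consonants are /z/, /s/, /ʔ/, /n/ (only a nasal (/m/, /n/, or /ŋ/) is licensed in coda position; onsets are limited to one consonant).
Inserting the epenthetic vowel yields /z/ → /zo/, /s/ → /so/, /ʔ/ → /ʔo/, /n/ → /no/.

zoɹoposoʔono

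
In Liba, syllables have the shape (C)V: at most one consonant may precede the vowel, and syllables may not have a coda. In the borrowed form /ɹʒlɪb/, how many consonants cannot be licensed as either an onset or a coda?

3

The consonants /ɹ/, /ʒ/, /b/ cannot be parsed into a legal (C)V syllable (no codas are permitted; onsets are limited to one consonant).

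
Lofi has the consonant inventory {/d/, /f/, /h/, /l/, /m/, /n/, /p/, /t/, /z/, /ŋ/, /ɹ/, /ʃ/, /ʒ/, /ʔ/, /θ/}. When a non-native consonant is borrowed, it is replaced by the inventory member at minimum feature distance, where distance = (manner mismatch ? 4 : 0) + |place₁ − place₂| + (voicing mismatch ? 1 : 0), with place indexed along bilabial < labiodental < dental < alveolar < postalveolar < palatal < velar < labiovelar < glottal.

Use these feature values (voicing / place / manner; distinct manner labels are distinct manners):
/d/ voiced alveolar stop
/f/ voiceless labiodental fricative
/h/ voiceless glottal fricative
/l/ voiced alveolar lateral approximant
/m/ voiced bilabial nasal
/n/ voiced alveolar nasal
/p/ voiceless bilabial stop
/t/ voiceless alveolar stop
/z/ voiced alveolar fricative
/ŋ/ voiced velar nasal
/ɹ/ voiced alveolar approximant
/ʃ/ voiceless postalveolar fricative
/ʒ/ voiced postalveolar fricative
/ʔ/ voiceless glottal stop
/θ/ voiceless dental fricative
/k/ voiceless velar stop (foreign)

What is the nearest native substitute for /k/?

ʔ

/ʔ/ is closest: same manner (stop), place distance 2 (velar→glottal), same voicing; total 2. Next closest is /t/ at distance 3.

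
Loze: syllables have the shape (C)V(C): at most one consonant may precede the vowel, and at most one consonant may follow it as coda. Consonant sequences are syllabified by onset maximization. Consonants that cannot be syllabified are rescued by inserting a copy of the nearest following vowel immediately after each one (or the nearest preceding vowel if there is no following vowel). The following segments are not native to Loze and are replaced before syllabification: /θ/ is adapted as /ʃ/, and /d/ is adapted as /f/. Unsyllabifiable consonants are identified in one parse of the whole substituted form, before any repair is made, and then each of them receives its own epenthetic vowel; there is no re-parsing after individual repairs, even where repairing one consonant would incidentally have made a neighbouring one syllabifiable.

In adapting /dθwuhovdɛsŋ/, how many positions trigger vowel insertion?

After substitution the input is /fʃwuhovfɛsŋ/.
The unsyllabifiable consonants are /f/, /ʃ/, /ŋ/; each receives one epenthetic vowel.

3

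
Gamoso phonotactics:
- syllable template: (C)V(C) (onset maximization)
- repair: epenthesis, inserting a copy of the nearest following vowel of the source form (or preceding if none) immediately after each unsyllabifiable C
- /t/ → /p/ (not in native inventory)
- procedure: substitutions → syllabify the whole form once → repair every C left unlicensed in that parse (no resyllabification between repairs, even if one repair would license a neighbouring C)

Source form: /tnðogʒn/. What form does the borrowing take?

ponoðogʒono

Substitution: /t/ → /p/, giving /pnðogʒn/.
Under (C)V(C), the unsyllabifiable consonants are /p/, /n/, /ʒ/, /n/ (at most one coda consonant is licensed; onsets are limited to one consonant).
Inserting the epenthetic vowel yields /p/ → /po/, /n/ → /no/, /ʒ/ → /ʒo/, /n/ → /no/.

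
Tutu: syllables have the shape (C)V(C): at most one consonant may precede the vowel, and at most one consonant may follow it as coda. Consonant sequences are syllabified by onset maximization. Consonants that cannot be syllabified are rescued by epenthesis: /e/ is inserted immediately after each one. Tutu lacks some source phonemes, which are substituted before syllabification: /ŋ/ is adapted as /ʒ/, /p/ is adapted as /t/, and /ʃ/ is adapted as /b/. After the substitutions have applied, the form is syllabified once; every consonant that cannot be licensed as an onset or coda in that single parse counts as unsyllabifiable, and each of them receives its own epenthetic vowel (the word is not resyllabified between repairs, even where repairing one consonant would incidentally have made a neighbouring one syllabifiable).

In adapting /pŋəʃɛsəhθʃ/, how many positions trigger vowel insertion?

After substitution the input is /tʒəbɛsəhθb/.
The unsyllabifiable consonants are /t/, /θ/, /b/; each receives one epenthetic vowel.

3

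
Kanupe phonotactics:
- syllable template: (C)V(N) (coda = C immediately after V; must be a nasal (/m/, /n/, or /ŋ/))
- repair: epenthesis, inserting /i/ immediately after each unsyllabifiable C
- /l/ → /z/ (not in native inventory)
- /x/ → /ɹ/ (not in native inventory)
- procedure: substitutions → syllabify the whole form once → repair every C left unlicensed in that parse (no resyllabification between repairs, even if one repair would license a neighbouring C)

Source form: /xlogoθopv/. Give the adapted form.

ɹizogoθopivi

Substitution: /x/ → /ɹ/, /l/ → /z/, giving /ɹzogoθopv/.
Under (C)V(N), the unsyllabifiable consonants are /ɹ/, /p/, /v/ (only a nasal (/m/, /n/, or /ŋ/) is licensed in coda position; onsets are limited to one consonant).
Inserting the epenthetic vowel yields /ɹ/ → /ɹi/, /p/ → /pi/, /v/ → /vi/.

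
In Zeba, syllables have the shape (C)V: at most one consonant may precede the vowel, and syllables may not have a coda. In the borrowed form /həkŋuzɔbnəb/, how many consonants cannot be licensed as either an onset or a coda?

3

Syllabifying with onset maximization leaves /k/, /b/, /b/ stranded (no codas are permitted; onsets are limited to one consonant).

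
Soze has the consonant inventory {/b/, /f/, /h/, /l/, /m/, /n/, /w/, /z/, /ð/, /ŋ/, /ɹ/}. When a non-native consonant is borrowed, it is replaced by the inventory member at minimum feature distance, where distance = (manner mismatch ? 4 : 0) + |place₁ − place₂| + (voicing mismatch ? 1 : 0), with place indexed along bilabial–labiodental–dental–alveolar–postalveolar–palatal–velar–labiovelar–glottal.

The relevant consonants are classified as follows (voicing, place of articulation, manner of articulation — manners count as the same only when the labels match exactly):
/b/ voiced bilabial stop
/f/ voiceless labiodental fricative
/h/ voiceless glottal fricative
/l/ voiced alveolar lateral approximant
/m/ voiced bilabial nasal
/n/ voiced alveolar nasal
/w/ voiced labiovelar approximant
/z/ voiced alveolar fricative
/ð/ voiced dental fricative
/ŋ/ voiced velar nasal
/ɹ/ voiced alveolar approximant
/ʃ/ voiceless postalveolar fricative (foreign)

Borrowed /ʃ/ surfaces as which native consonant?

/z/ is closest: same manner (fricative), place distance 1 (postalveolar→alveolar), voicing differs (+1); total 2. Next closest is /f/ at distance 3.

z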